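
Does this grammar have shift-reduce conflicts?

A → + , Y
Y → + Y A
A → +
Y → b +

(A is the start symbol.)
A shift-reduce conflict occurs when an LR(0) state has both:
  - a complete (reduce) item [A → α .] (dot at the end), and
  - a shift item [B → β . c γ] (dot before a terminal).

Augment with A' → A and build the canonical LR(0) collection (I0 = CLOSURE({[A' → . A]}), then GOTO on every symbol after a dot until no new states appear). It has 10 states:
  I0: { [A → . + , Y], [A → . +], [A' → . A] }  — shift
  I1: { [A → + . , Y], [A → + .] }  — shift, reduce
  I2: { [A' → A .] }  — accept
  I3: { [A → + , . Y], [Y → . + Y A], [Y → . b +] }  — shift
  I4: { [Y → + . Y A], [Y → . + Y A], [Y → . b +] }  — shift
  I5: { [A → + , Y .] }  — reduce
  I6: { [Y → b . +] }  — shift
  I7: { [Y → b + .] }  — reduce
  I8: { [A → . + , Y], [A → . +], [Y → + Y . A] }  — shift
  I9: { [Y → + Y A .] }  — reduce

I1 contains reduce item [A → + .] and shift item [A → + . , Y] — shift-reduce conflict.

Answer: Yes — I1: [A → + .] vs [A → + . , Y]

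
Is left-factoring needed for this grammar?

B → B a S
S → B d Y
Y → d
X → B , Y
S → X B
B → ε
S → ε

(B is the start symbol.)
Left-factoring is needed when two productions for the same non-terminal
share a common prefix on the right-hand side.

Productions for B:
  B → B a S
  B → ε
Productions for S:
  S → B d Y
  S → X B
  S → ε

No common prefixes found.

Answer: No, left-factoring is not needed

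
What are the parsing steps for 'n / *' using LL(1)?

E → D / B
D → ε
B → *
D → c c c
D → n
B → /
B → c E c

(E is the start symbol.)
LL(1) parsing maintains a stack (initially the start symbol over $) and the input. At each step: if the stack top is a terminal, match it against the current input token; if it is a non-terminal N, replace it with the RHS of M[N, lookahead] (the unique production whose predict set contains the lookahead).

Stack is shown with the top on the left.

Stack    Input    Action
------------------------
E $      n / * $  output E → D / B
D / B $  n / * $  output D → n
n / B $  n / * $  match 'n'
/ B $    / * $    match '/'
B $      * $      output B → *
* $      * $      match '*'
$        $        accept

The string is accepted.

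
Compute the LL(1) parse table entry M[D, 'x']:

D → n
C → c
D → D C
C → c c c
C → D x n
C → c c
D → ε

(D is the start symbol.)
D → D C, D → ε

To find M[D, 'x'], we find productions for D where 'x' is in the predict set (PREDICT(N → α) = (FIRST(α) \ {ε}) ∪ (FOLLOW(N) if α ⇒* ε)).

Relevant sets:
  FIRST(D) = { 'c', 'n', 'x', ε }
  FIRST(C) = { 'c', 'n', 'x' }
  FOLLOW(D) = { $, 'c', 'n', 'x' }

D → n: PREDICT = { 'n' }
D → D C: PREDICT = { 'c', 'n', 'x' }
  'x' is in predict set, so this production goes in M[D, 'x']
D → ε: PREDICT = { $, 'c', 'n', 'x' }
  'x' is in predict set, so this production goes in M[D, 'x']

M[D, 'x'] = D → D C, D → ε  (a multiply-defined cell — the grammar is not LL(1))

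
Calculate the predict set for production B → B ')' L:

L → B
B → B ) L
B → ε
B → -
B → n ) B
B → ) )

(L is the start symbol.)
PREDICT(B → B ')' L) = (FIRST(RHS) \ {ε}) ∪ (FOLLOW(B) if ε ∈ FIRST(RHS), i.e. RHS ⇒* ε)
FIRST(B) = { ')', '-', 'n', ε }
FIRST(B ')' L) = { ')', '-', 'n' }
ε ∉ FIRST(B ')' L), so FOLLOW(B) is not added.
PREDICT(B → B ')' L) = { ')', '-', 'n' }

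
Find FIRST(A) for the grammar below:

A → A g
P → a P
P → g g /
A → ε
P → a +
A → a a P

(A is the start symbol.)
To compute FIRST(A), examine every production with A on the left-hand side, reading each right-hand side left to right until a non-nullable symbol is reached.

From A → A g:
  - A is the symbol being defined: contributes nothing new
    A is nullable, so continue to the next symbol
  - g is a terminal: add 'g' and stop
From A → ε:
  - ε-production, so ε ∈ FIRST(A)
From A → a a P:
  - a is a terminal: add 'a' and stop

Collecting: FIRST(A) = { 'a', 'g', ε }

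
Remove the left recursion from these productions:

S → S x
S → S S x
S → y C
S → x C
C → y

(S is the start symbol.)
S is directly left-recursive. The standard transformation for
  A → A α₁ | ... | A α_m | β₁ | ... | β_n
is
  A  → β₁ A' | ... | β_n A'
  A' → α₁ A' | ... | α_m A' | ε

S → y C becomes S → y C S'
S → x C becomes S → x C S'
S → S x becomes S' → x S'
S → S S x becomes S' → S x S'
Add S' → ε

Productions for other non-terminals are unchanged:
  C → y

Resulting grammar:
S → y C S'
S → x C S'
S' → x S'
S' → S x S'
S' → ε
C → y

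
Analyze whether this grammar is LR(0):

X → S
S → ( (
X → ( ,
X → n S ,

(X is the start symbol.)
Yes, the grammar is LR(0)

A grammar is LR(0) if no state in the canonical LR(0) collection has:
  - both a shift item (dot before a terminal) and a complete item (shift-reduce conflict), or
  - two or more complete items (reduce-reduce conflict; the accept item [X' → X .] counts as a complete item here).

Augment with X' → X and build the canonical LR(0) collection (I0 = CLOSURE({[X' → . X]}), then GOTO on every symbol after a dot until no new states appear). It has 10 states:
  I0: { [S → . ( (], [X → . ( ,], [X → . S], [X → . n S ,], [X' → . X] }  — shift
  I1: { [S → ( . (], [X → ( . ,] }  — shift
  I2: { [X → S .] }  — reduce
  I3: { [X' → X .] }  — accept
  I4: { [S → . ( (], [X → n . S ,] }  — shift
  I5: { [S → ( . (] }  — shift
  I6: { [X → n S . ,] }  — shift
  I7: { [X → n S , .] }  — reduce
  I8: { [S → ( ( .] }  — reduce
  I9: { [X → ( , .] }  — reduce

Every state is either a pure shift/goto state or contains exactly one complete item and nothing to shift — no conflicts. The grammar is LR(0).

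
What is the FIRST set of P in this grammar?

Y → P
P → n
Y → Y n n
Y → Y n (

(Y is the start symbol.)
To compute FIRST(P), examine every production with P on the left-hand side, reading each right-hand side left to right until a non-nullable symbol is reached.

From P → n:
  - n is a terminal: add 'n' and stop

Collecting: FIRST(P) = { 'n' }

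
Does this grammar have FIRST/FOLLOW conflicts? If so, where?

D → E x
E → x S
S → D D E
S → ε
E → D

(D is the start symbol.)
Nullable non-terminals: S.
FIRST sets used below: FIRST(D) = { 'x' }

S: nullable alternative(s) S → ε; FOLLOW(S) = { 'x' }
  S → D D E: FIRST \ {ε} = { 'x' } — overlaps FOLLOW(S) on { 'x' }: CONFLICT
  S → ε: FIRST \ {ε} = { } — this is the only nullable alternative, skip

D, E have no nullable alternative, so no FIRST/FOLLOW check is needed there.

So the grammar has 1 FIRST/FOLLOW conflict (marked CONFLICT above).

Answer: Yes. S → D D E with FOLLOW(S) on { 'x' }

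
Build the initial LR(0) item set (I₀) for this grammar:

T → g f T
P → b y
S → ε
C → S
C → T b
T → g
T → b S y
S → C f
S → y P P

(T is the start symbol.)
{ [T → . b S y], [T → . g f T], [T → . g], [T' → . T] }

First, augment the grammar with T' → T
I₀ = CLOSURE({ [T' → . T] }):
  [T' → . T] has the dot before T: add [T → . g f T], [T → . g], [T → . b S y]
No further items can be added.

I₀ = { [T → . b S y], [T → . g f T], [T → . g], [T' → . T] }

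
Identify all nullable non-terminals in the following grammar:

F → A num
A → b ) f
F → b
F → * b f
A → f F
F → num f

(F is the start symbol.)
None

A non-terminal is nullable if it can derive ε (the empty string): either it has an ε-production, or it has a production whose right-hand side consists entirely of nullable non-terminals.

There are no ε-productions, so no non-terminal can derive ε.
No non-terminals are nullable.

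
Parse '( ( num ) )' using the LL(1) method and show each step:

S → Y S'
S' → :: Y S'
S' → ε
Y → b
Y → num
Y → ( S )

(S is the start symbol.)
Stack is shown with the top on the left.

Stack               Input          Action
-----------------------------------------
S $                 ( ( num ) ) $  output S → Y S'
Y S' $              ( ( num ) ) $  output Y → ( S )
( S ) S' $          ( ( num ) ) $  match '('
S ) S' $            ( num ) ) $    output S → Y S'
Y S' ) S' $         ( num ) ) $    output Y → ( S )
( S ) S' ) S' $     ( num ) ) $    match '('
S ) S' ) S' $       num ) ) $      output S → Y S'
Y S' ) S' ) S' $    num ) ) $      output Y → num
num S' ) S' ) S' $  num ) ) $      match 'num'
S' ) S' ) S' $      ) ) $          output S' → ε
) S' ) S' $         ) ) $          match ')'
S' ) S' $           ) $            output S' → ε
) S' $              ) $            match ')'
S' $                $              output S' → ε
$                   $              accept

The string is accepted.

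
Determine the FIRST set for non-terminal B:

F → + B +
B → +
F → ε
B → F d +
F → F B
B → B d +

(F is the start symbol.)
To compute FIRST(B), examine every production with B on the left-hand side, reading each right-hand side left to right until a non-nullable symbol is reached.

FIRST sets of the other non-terminals involved (by the same procedure, iterated to a fixed point):
  FIRST(F) = { '+', 'd', ε }

From B → +:
  - '+' is a terminal: add '+' and stop
From B → F d +:
  - F is a non-terminal: add FIRST(F) \ {ε} = { '+', 'd' }
    F is nullable, so continue to the next symbol
  - d is a terminal: add 'd' and stop
From B → B d +:
  - B is the symbol being defined: contributes nothing new
    B is not nullable, so stop

Collecting: FIRST(B) = { '+', 'd' }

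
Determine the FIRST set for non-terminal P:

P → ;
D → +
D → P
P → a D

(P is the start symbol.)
{ ';', 'a' }

To compute FIRST(P), examine every production with P on the left-hand side, reading each right-hand side left to right until a non-nullable symbol is reached.

From P → ;:
  - ';' is a terminal: add ';' and stop
From P → a D:
  - a is a terminal: add 'a' and stop

Collecting: FIRST(P) = { ';', 'a' }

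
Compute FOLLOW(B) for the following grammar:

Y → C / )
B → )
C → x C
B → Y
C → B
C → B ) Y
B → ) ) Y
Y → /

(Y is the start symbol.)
In C → B: B is at the end, add FOLLOW(C)
In C → B ) Y: B is followed by ')' Y, add FIRST(')' Y) \ {ε} = { ')' }

The FOLLOW sets referred to above (computed the same way, to a fixed point):
  FOLLOW(C) = { '/' }

Taking the union: FOLLOW(B) = { ')', '/' }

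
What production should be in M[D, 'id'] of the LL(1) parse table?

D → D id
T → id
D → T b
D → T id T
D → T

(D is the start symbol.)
D → D id, D → T b, D → T id T, D → T

To find M[D, 'id'], we find productions for D where 'id' is in the predict set (PREDICT(N → α) = (FIRST(α) \ {ε}) ∪ (FOLLOW(N) if α ⇒* ε)).

Relevant sets:
  FIRST(D) = { 'id' }
  FIRST(T) = { 'id' }

D → D id: PREDICT = { 'id' }
  'id' is in predict set, so this production goes in M[D, 'id']
D → T b: PREDICT = { 'id' }
  'id' is in predict set, so this production goes in M[D, 'id']
D → T id T: PREDICT = { 'id' }
  'id' is in predict set, so this production goes in M[D, 'id']
D → T: PREDICT = { 'id' }
  'id' is in predict set, so this production goes in M[D, 'id']

M[D, 'id'] = D → D id, D → T b, D → T id T, D → T  (a multiply-defined cell — the grammar is not LL(1))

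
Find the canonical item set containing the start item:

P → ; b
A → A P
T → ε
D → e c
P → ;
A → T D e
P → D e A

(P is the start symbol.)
First, augment the grammar with P' → P
I₀ = CLOSURE({ [P' → . P] }):
  [P' → . P] has the dot before P: add [P → . ; b], [P → . ;], [P → . D e A]
  [P → . D e A] has the dot before D: add [D → . e c]
No further items can be added.

I₀ = { [D → . e c], [P → . ; b], [P → . ;], [P → . D e A], [P' → . P] }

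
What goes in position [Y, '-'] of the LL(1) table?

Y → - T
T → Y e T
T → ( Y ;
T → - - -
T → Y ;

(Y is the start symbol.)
To find M[Y, '-'], we find productions for Y where '-' is in the predict set (PREDICT(N → α) = (FIRST(α) \ {ε}) ∪ (FOLLOW(N) if α ⇒* ε)).

Y → - T: PREDICT = { '-' }
  '-' is in predict set, so this production goes in M[Y, '-']

M[Y, '-'] = Y → - T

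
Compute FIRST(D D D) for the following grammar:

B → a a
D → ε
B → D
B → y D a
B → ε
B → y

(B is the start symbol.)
{ ε }

FIRST sets of the non-terminals involved (from the grammar, by fixed-point iteration):
  FIRST(D) = { ε }

To compute FIRST(D D D), process the symbols left to right:
Symbol D is a non-terminal. Add FIRST(D) \ {ε} = { }
D is nullable (ε ∈ FIRST(D)), continue to the next symbol.
Symbol D is a non-terminal. Add FIRST(D) \ {ε} = { }
D is nullable (ε ∈ FIRST(D)), continue to the next symbol.
Symbol D is a non-terminal. Add FIRST(D) \ {ε} = { }
D is nullable (ε ∈ FIRST(D)), continue to the next symbol.
All symbols are nullable, so ε is in the result.
FIRST(D D D) = { ε }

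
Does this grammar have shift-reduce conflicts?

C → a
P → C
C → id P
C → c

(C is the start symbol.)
A shift-reduce conflict occurs when an LR(0) state has both:
  - a complete (reduce) item [A → α .] (dot at the end), and
  - a shift item [B → β . c γ] (dot before a terminal).

Augment with C' → C and build the canonical LR(0) collection (I0 = CLOSURE({[C' → . C]}), then GOTO on every symbol after a dot until no new states appear). It has 7 states:
  I0: { [C → . a], [C → . c], [C → . id P], [C' → . C] }  — shift
  I1: { [C' → C .] }  — accept
  I2: { [C → a .] }  — reduce
  I3: { [C → c .] }  — reduce
  I4: { [C → . a], [C → . c], [C → . id P], [C → id . P], [P → . C] }  — shift
  I5: { [P → C .] }  — reduce
  I6: { [C → id P .] }  — reduce

No state contains both a complete item and a shift item.

Answer: No shift-reduce conflicts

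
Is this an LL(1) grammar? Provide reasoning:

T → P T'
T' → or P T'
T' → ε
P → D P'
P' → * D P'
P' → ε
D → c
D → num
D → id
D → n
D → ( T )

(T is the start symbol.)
Yes, the grammar is LL(1).

A grammar is LL(1) if for each non-terminal N with multiple productions, the predict sets of those productions are pairwise disjoint, where PREDICT(N → α) = (FIRST(α) \ {ε}) ∪ (FOLLOW(N) if α ⇒* ε).

Relevant sets:
  FOLLOW(T') = { $, ')' }
  FOLLOW(P') = { $, ')', 'or' }

For T':
  PREDICT(T' → or P T') = { 'or' }
  PREDICT(T' → ε) = { $, ')' }
For P':
  PREDICT(P' → '*' D P') = { '*' }
  PREDICT(P' → ε) = { $, ')', 'or' }
For D:
  PREDICT(D → c) = { 'c' }
  PREDICT(D → num) = { 'num' }
  PREDICT(D → id) = { 'id' }
  PREDICT(D → n) = { 'n' }
  PREDICT(D → '(' T ')') = { '(' }
T, P have a single production, so nothing to check there.

All predict sets are disjoint. The grammar IS LL(1).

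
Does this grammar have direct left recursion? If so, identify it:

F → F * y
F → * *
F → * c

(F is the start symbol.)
Yes, F is left-recursive

F → F * y: LEFT RECURSIVE (starts with F)
F → * *: starts with '*'
F → * c: starts with '*'

The grammar has direct left recursion on: F.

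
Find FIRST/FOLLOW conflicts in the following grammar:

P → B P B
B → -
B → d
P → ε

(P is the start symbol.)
Yes. P → B P B with FOLLOW(P) on { '-', 'd' }

Nullable non-terminals: P.
FIRST sets used below: FIRST(B) = { '-', 'd' }

P: nullable alternative(s) P → ε; FOLLOW(P) = { $, '-', 'd' }
  P → B P B: FIRST \ {ε} = { '-', 'd' } — overlaps FOLLOW(P) on { '-', 'd' }: CONFLICT
  P → ε: FIRST \ {ε} = { } — this is the only nullable alternative, skip

B has no nullable alternative, so no FIRST/FOLLOW check is needed there.

So the grammar has 1 FIRST/FOLLOW conflict (marked CONFLICT above).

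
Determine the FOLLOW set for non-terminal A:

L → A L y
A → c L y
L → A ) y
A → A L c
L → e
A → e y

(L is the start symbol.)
To compute FOLLOW(A), find every occurrence of A on a right-hand side N → α A β: add FIRST(β) \ {ε}, and if β is empty or nullable also add FOLLOW(N). Iterate to a fixed point.

In L → A L y: A is followed by L y, add FIRST(L y) \ {ε} = { 'c', 'e' }
In L → A ) y: A is followed by ')' y, add FIRST(')' y) \ {ε} = { ')' }
In A → A L c: A is followed by L c, add FIRST(L c) \ {ε} = { 'c', 'e' }

Taking the union: FOLLOW(A) = { ')', 'c', 'e' }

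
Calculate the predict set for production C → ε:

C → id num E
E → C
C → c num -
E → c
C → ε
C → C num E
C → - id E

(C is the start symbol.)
PREDICT(C → ε) = (FIRST(RHS) \ {ε}) ∪ (FOLLOW(C) if ε ∈ FIRST(RHS), i.e. RHS ⇒* ε)
The right-hand side is ε (FIRST(ε) = { ε }), so the predict set is FOLLOW(C) = { $, 'num' }
PREDICT(C → ε) = { $, 'num' }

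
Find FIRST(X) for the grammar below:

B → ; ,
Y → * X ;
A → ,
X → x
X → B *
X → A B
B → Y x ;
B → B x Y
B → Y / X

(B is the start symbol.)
{ '*', ',', ';', 'x' }

To compute FIRST(X), examine every production with X on the left-hand side, reading each right-hand side left to right until a non-nullable symbol is reached.

FIRST sets of the other non-terminals involved (by the same procedure, iterated to a fixed point):
  FIRST(B) = { '*', ';' }
  FIRST(A) = { ',' }

From X → x:
  - x is a terminal: add 'x' and stop
From X → B *:
  - B is a non-terminal: add FIRST(B) \ {ε} = { '*', ';' }
    B is not nullable, so stop
From X → A B:
  - A is a non-terminal: add FIRST(A) \ {ε} = { ',' }
    A is not nullable, so stop

Collecting: FIRST(X) = { '*', ',', ';', 'x' }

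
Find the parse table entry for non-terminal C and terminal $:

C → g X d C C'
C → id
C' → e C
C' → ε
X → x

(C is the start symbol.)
To find M[C, $], we find productions for C where $ is in the predict set (PREDICT(N → α) = (FIRST(α) \ {ε}) ∪ (FOLLOW(N) if α ⇒* ε)).

C → g X d C C': PREDICT = { 'g' }
C → id: PREDICT = { 'id' }

M[C, $] is empty (no production applies)

Answer: Empty (error entry)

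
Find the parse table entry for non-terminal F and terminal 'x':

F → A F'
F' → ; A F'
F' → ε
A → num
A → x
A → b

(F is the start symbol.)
To find M[F, 'x'], we find productions for F where 'x' is in the predict set (PREDICT(N → α) = (FIRST(α) \ {ε}) ∪ (FOLLOW(N) if α ⇒* ε)).

Relevant sets:
  FIRST(A) = { 'b', 'num', 'x' }

F → A F': PREDICT = { 'b', 'num', 'x' }
  'x' is in predict set, so this production goes in M[F, 'x']

M[F, 'x'] = F → A F'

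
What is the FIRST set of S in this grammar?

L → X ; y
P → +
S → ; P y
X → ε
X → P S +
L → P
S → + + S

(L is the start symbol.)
{ '+', ';' }

To compute FIRST(S), examine every production with S on the left-hand side, reading each right-hand side left to right until a non-nullable symbol is reached.

From S → ; P y:
  - ';' is a terminal: add ';' and stop
From S → + + S:
  - '+' is a terminal: add '+' and stop

Collecting: FIRST(S) = { '+', ';' }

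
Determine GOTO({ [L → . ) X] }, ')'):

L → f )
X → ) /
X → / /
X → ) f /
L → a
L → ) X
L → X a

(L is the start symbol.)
GOTO(I, ')') = CLOSURE({ [A → αX.β] : [A → α.Xβ] ∈ I, X = ')' })

Items with dot before ')', with the dot advanced:
  [L → . ) X] → [L → ) . X]
Closure of the advanced items:
  [L → ) . X] has the dot before X: add [X → . ) /], [X → . / /], [X → . ) f /]

GOTO = { [L → ) . X], [X → . ) /], [X → . ) f /], [X → . / /] }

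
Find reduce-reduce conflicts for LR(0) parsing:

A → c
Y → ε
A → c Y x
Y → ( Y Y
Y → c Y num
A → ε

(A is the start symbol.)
Augment with A' → A and build the canonical LR(0) collection (I0 = CLOSURE({[A' → . A]}), then GOTO on every symbol after a dot until no new states appear). It has 11 states:
  I0: { [A → . c Y x], [A → . c], [A → .], [A' → . A] }  — shift, reduce
  I1: { [A' → A .] }  — accept
  I2: { [A → c . Y x], [A → c .], [Y → . ( Y Y], [Y → . c Y num], [Y → .] }  — shift, 2 reduces
  I3: { [Y → ( . Y Y], [Y → . ( Y Y], [Y → . c Y num], [Y → .] }  — shift, reduce
  I4: { [A → c Y . x] }  — shift
  I5: { [Y → . ( Y Y], [Y → . c Y num], [Y → .], [Y → c . Y num] }  — shift, reduce
  I6: { [Y → c Y . num] }  — shift
  I7: { [Y → c Y num .] }  — reduce
  I8: { [A → c Y x .] }  — reduce
  I9: { [Y → ( Y . Y], [Y → . ( Y Y], [Y → . c Y num], [Y → .] }  — shift, reduce
  I10: { [Y → ( Y Y .] }  — reduce

I2 contains complete items [A → c .], [Y → .] — reduce-reduce conflict.

Answer: Yes — I2: [A → c .] vs [Y → .]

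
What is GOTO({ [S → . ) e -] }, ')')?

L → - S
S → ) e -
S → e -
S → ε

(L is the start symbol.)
GOTO(I, ')') = CLOSURE({ [A → αX.β] : [A → α.Xβ] ∈ I, X = ')' })

Items with dot before ')', with the dot advanced:
  [S → . ) e -] → [S → ) . e -]
Closure adds nothing (no advanced item has the dot before a non-terminal).

GOTO = { [S → ) . e -] }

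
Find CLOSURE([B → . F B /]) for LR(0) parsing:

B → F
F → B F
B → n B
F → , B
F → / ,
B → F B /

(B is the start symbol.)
{ [B → . F B /], [B → . F], [B → . n B], [F → . , B], [F → . / ,], [F → . B F] }

To compute CLOSURE, for each item [A → α.Bβ] where B is a non-terminal, add [B → .γ] for all productions B → γ; repeat for the newly added items until nothing changes.

Start with: [B → . F B /]
  [B → . F B /] has the dot before F: add [F → . B F], [F → . , B], [F → . / ,]
  [F → . B F] has the dot before B: add [B → . F], [B → . n B]
No further items can be added.

CLOSURE = { [B → . F B /], [B → . F], [B → . n B], [F → . , B], [F → . / ,], [F → . B F] }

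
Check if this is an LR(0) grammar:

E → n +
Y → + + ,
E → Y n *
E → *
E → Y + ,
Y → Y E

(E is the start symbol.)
Augment with E' → E and build the canonical LR(0) collection (I0 = CLOSURE({[E' → . E]}), then GOTO on every symbol after a dot until no new states appear). It has 14 states:
  I0: { [E → . *], [E → . Y + ,], [E → . Y n *], [E → . n +], [E' → . E], [Y → . + + ,], [Y → . Y E] }  — shift
  I1: { [E → * .] }  — reduce
  I2: { [Y → + . + ,] }  — shift
  I3: { [E' → E .] }  — accept
  I4: { [E → . *], [E → . Y + ,], [E → . Y n *], [E → . n +], [E → Y . + ,], [E → Y . n *], [Y → . + + ,], [Y → . Y E], [Y → Y . E] }  — shift
  I5: { [E → n . +] }  — shift
  I6: { [E → n + .] }  — reduce
  I7: { [E → Y + . ,], [Y → + . + ,] }  — shift
  I8: { [Y → Y E .] }  — reduce
  I9: { [E → Y n . *], [E → n . +] }  — shift
  I10: { [E → Y n * .] }  — reduce
  I11: { [Y → + + . ,] }  — shift
  I12: { [E → Y + , .] }  — reduce
  I13: { [Y → + + , .] }  — reduce

Every state is either a pure shift/goto state or contains exactly one complete item and nothing to shift — no conflicts. The grammar is LR(0).

Answer: Yes, the grammar is LR(0)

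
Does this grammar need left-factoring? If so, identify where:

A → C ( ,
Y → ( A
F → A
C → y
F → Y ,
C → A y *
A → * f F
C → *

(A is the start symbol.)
Left-factoring is needed when two productions for the same non-terminal
share a common prefix on the right-hand side.

Productions for A:
  A → C ( ,
  A → * f F
Productions for F:
  F → A
  F → Y ,
Productions for C:
  C → y
  C → A y *
  C → *

No common prefixes found.

Answer: No, left-factoring is not needed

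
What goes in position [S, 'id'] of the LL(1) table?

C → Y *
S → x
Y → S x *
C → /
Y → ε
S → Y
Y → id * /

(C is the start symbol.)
To find M[S, 'id'], we find productions for S where 'id' is in the predict set (PREDICT(N → α) = (FIRST(α) \ {ε}) ∪ (FOLLOW(N) if α ⇒* ε)).

Relevant sets:
  FIRST(Y) = { 'id', 'x', ε }
  FOLLOW(S) = { 'x' }

S → x: PREDICT = { 'x' }
S → Y: PREDICT = { 'id', 'x' }
  'id' is in predict set, so this production goes in M[S, 'id']

M[S, 'id'] = S → Y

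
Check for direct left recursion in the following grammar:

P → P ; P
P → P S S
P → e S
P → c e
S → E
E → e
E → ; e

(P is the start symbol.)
Direct left recursion occurs when N → N α for some non-terminal N (the right-hand side begins with the left-hand side itself).

P → P ; P: LEFT RECURSIVE (starts with P)
P → P S S: LEFT RECURSIVE (starts with P)
P → e S: starts with e
P → c e: starts with c
S → E: starts with E
E → e: starts with e
E → ; e: starts with ';'

The grammar has direct left recursion on: P.

Answer: Yes, P is left-recursive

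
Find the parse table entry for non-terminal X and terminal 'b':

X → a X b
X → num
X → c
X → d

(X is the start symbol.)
Empty (error entry)

To find M[X, 'b'], we find productions for X where 'b' is in the predict set (PREDICT(N → α) = (FIRST(α) \ {ε}) ∪ (FOLLOW(N) if α ⇒* ε)).

X → a X b: PREDICT = { 'a' }
X → num: PREDICT = { 'num' }
X → c: PREDICT = { 'c' }
X → d: PREDICT = { 'd' }

M[X, 'b'] is empty (no production applies)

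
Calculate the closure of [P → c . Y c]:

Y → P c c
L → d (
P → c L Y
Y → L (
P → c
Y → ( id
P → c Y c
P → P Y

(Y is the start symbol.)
{ [L → . d (], [P → . P Y], [P → . c L Y], [P → . c Y c], [P → . c], [P → c . Y c], [Y → . ( id], [Y → . L (], [Y → . P c c] }

Start with: [P → c . Y c]
  [P → c . Y c] has the dot before Y: add [Y → . P c c], [Y → . L (], [Y → . ( id]
  [Y → . P c c] has the dot before P: add [P → . c L Y], [P → . c], [P → . c Y c], [P → . P Y]
  [Y → . L (] has the dot before L: add [L → . d (]
No further items can be added.

CLOSURE = { [L → . d (], [P → . P Y], [P → . c L Y], [P → . c Y c], [P → . c], [P → c . Y c], [Y → . ( id], [Y → . L (], [Y → . P c c] }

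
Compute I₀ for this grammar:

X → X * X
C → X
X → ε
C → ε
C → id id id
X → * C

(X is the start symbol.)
First, augment the grammar with X' → X
I₀ = CLOSURE({ [X' → . X] }):
  [X' → . X] has the dot before X: add [X → . X * X], [X → .], [X → . * C]
No further items can be added.

I₀ = { [X → . * C], [X → . X * X], [X → .], [X' → . X] }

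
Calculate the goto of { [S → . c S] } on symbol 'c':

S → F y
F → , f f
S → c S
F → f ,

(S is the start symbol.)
GOTO(I, 'c') = CLOSURE({ [A → αX.β] : [A → α.Xβ] ∈ I, X = 'c' })

Items with dot before 'c', with the dot advanced:
  [S → . c S] → [S → c . S]
Closure of the advanced items:
  [S → c . S] has the dot before S: add [S → . F y], [S → . c S]
  [S → . F y] has the dot before F: add [F → . , f f], [F → . f ,]

GOTO = { [F → . , f f], [F → . f ,], [S → . F y], [S → . c S], [S → c . S] }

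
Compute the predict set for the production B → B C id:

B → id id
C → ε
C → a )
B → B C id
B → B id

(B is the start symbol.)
PREDICT(B → B C id) = (FIRST(RHS) \ {ε}) ∪ (FOLLOW(B) if ε ∈ FIRST(RHS), i.e. RHS ⇒* ε)
FIRST(B) = { 'id' }
FIRST(B C id) = { 'id' }
ε ∉ FIRST(B C id), so FOLLOW(B) is not added.
PREDICT(B → B C id) = { 'id' }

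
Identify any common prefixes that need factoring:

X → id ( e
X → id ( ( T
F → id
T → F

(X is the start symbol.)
Yes, X has productions with common prefix 'id ('

Left-factoring is needed when two productions for the same non-terminal
share a common prefix on the right-hand side.

Productions for X:
  X → id ( e
  X → id ( ( T

Found common prefix 'id (' in productions for X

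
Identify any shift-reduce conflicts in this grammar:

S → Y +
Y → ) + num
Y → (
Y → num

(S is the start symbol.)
No shift-reduce conflicts

A shift-reduce conflict occurs when an LR(0) state has both:
  - a complete (reduce) item [A → α .] (dot at the end), and
  - a shift item [B → β . c γ] (dot before a terminal).

Augment with S' → S and build the canonical LR(0) collection (I0 = CLOSURE({[S' → . S]}), then GOTO on every symbol after a dot until no new states appear). It has 9 states:
  I0: { [S → . Y +], [S' → . S], [Y → . (], [Y → . ) + num], [Y → . num] }  — shift
  I1: { [Y → ( .] }  — reduce
  I2: { [Y → ) . + num] }  — shift
  I3: { [S' → S .] }  — accept
  I4: { [S → Y . +] }  — shift
  I5: { [Y → num .] }  — reduce
  I6: { [S → Y + .] }  — reduce
  I7: { [Y → ) + . num] }  — shift
  I8: { [Y → ) + num .] }  — reduce

No state contains both a complete item and a shift item.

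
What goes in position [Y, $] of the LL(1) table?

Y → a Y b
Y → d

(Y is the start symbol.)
To find M[Y, $], we find productions for Y where $ is in the predict set (PREDICT(N → α) = (FIRST(α) \ {ε}) ∪ (FOLLOW(N) if α ⇒* ε)).

Y → a Y b: PREDICT = { 'a' }
Y → d: PREDICT = { 'd' }

M[Y, $] is empty (no production applies)

Answer: Empty (error entry)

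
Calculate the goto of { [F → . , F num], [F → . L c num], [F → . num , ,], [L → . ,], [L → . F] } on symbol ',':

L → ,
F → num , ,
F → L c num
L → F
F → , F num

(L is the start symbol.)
{ [F → , . F num], [F → . , F num], [F → . L c num], [F → . num , ,], [L → , .], [L → . ,], [L → . F] }

GOTO(I, ',') = CLOSURE({ [A → αX.β] : [A → α.Xβ] ∈ I, X = ',' })

Items with dot before ',', with the dot advanced:
  [F → . , F num] → [F → , . F num]
  [L → . ,] → [L → , .]
Closure of the advanced items:
  [F → , . F num] has the dot before F: add [F → . num , ,], [F → . L c num], [F → . , F num]
  [F → . L c num] has the dot before L: add [L → . ,], [L → . F]

GOTO = { [F → , . F num], [F → . , F num], [F → . L c num], [F → . num , ,], [L → , .], [L → . ,], [L → . F] }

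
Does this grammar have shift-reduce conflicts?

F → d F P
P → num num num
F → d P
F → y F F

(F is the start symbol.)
A shift-reduce conflict occurs when an LR(0) state has both:
  - a complete (reduce) item [A → α .] (dot at the end), and
  - a shift item [B → β . c γ] (dot before a terminal).

Augment with F' → F and build the canonical LR(0) collection (I0 = CLOSURE({[F' → . F]}), then GOTO on every symbol after a dot until no new states appear). It has 12 states:
  I0: { [F → . d F P], [F → . d P], [F → . y F F], [F' → . F] }  — shift
  I1: { [F' → F .] }  — accept
  I2: { [F → . d F P], [F → . d P], [F → . y F F], [F → d . F P], [F → d . P], [P → . num num num] }  — shift
  I3: { [F → . d F P], [F → . d P], [F → . y F F], [F → y . F F] }  — shift
  I4: { [F → . d F P], [F → . d P], [F → . y F F], [F → y F . F] }  — shift
  I5: { [F → y F F .] }  — reduce
  I6: { [F → d F . P], [P → . num num num] }  — shift
  I7: { [F → d P .] }  — reduce
  I8: { [P → num . num num] }  — shift
  I9: { [P → num num . num] }  — shift
  I10: { [P → num num num .] }  — reduce
  I11: { [F → d F P .] }  — reduce

No state contains both a complete item and a shift item.

Answer: No shift-reduce conflicts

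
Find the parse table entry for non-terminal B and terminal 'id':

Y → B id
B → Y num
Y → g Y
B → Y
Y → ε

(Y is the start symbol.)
B → Y num, B → Y

To find M[B, 'id'], we find productions for B where 'id' is in the predict set (PREDICT(N → α) = (FIRST(α) \ {ε}) ∪ (FOLLOW(N) if α ⇒* ε)).

Relevant sets:
  FIRST(Y) = { 'g', 'id', 'num', ε }
  FOLLOW(B) = { 'id' }

B → Y num: PREDICT = { 'g', 'id', 'num' }
  'id' is in predict set, so this production goes in M[B, 'id']
B → Y: PREDICT = { 'g', 'id', 'num' }
  'id' is in predict set, so this production goes in M[B, 'id']

M[B, 'id'] = B → Y num, B → Y  (a multiply-defined cell — the grammar is not LL(1))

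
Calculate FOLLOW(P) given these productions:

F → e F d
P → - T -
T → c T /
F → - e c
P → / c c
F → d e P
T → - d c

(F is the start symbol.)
{ $, 'd' }

To compute FOLLOW(P), find every occurrence of P on a right-hand side N → α P β: add FIRST(β) \ {ε}, and if β is empty or nullable also add FOLLOW(N). Iterate to a fixed point.

In F → d e P: P is at the end, add FOLLOW(F)

The FOLLOW sets referred to above (computed the same way, to a fixed point):
  FOLLOW(F) = { $, 'd' }

Taking the union: FOLLOW(P) = { $, 'd' }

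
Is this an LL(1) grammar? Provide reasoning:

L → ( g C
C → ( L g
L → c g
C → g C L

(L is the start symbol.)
Yes, the grammar is LL(1).

For L:
  PREDICT(L → '(' g C) = { '(' }
  PREDICT(L → c g) = { 'c' }
For C:
  PREDICT(C → '(' L g) = { '(' }
  PREDICT(C → g C L) = { 'g' }

All predict sets are disjoint. The grammar IS LL(1).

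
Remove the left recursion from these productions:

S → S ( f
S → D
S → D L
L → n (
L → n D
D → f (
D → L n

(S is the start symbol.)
S is directly left-recursive. The standard transformation for
  A → A α₁ | ... | A α_m | β₁ | ... | β_n
is
  A  → β₁ A' | ... | β_n A'
  A' → α₁ A' | ... | α_m A' | ε

S → D becomes S → D S'
S → D L becomes S → D L S'
S → S ( f becomes S' → ( f S'
Add S' → ε

Productions for other non-terminals are unchanged:
  L → n (
  L → n D
  D → f (
  D → L n

Resulting grammar:
S → D S'
S → D L S'
S' → ( f S'
S' → ε
L → n (
L → n D
D → f (
D → L n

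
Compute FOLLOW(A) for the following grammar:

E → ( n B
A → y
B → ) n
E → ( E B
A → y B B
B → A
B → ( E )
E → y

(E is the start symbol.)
{ $, '(', ')', 'y' }

To compute FOLLOW(A), find every occurrence of A on a right-hand side N → α A β: add FIRST(β) \ {ε}, and if β is empty or nullable also add FOLLOW(N). Iterate to a fixed point.

In B → A: A is at the end, add FOLLOW(B)

The FOLLOW sets referred to above (computed the same way, to a fixed point):
  FOLLOW(B) = { $, '(', ')', 'y' }

Taking the union: FOLLOW(A) = { $, '(', ')', 'y' }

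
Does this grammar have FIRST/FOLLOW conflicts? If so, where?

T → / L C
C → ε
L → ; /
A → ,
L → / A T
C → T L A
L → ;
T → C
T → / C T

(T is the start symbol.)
A FIRST/FOLLOW conflict occurs when a non-terminal N has a nullable alternative N → β (β ⇒* ε) and another alternative N → α with FIRST(α) ∩ FOLLOW(N) ≠ ∅: on such a lookahead the parser cannot decide between expanding α and letting N vanish via β.

Nullable non-terminals: C, T.
FIRST sets used below: FIRST(T) = { '/', ';', ε }, FIRST(L) = { '/', ';' }, FIRST(C) = { '/', ';', ε }

C: nullable alternative(s) C → ε; FOLLOW(C) = { $, ',', '/', ';' }
  C → ε: FIRST \ {ε} = { } — this is the only nullable alternative, skip
  C → T L A: FIRST \ {ε} = { '/', ';' } — overlaps FOLLOW(C) on { '/', ';' }: CONFLICT

T: nullable alternative(s) T → C; FOLLOW(T) = { $, ',', '/', ';' }
  T → / L C: FIRST \ {ε} = { '/' } — overlaps FOLLOW(T) on { '/' }: CONFLICT
  T → C: FIRST \ {ε} = { '/', ';' } — this is the only nullable alternative, skip
  T → / C T: FIRST \ {ε} = { '/' } — overlaps FOLLOW(T) on { '/' }: CONFLICT

A, L have no nullable alternative, so no FIRST/FOLLOW check is needed there.

So the grammar has 3 FIRST/FOLLOW conflicts (marked CONFLICT above).

Answer: Yes. T → '/' L C with FOLLOW(T) on { '/' }; T → '/' C T with FOLLOW(T) on { '/' }; C → T L A with FOLLOW(C) on { '/', ';' }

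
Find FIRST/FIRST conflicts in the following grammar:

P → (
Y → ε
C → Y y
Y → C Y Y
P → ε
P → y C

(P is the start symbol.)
No FIRST/FIRST conflicts.

A FIRST/FIRST conflict occurs when two productions N → α and N → β for the same non-terminal have FIRST(α) ∩ FIRST(β) ≠ ∅ (with ε ∈ FIRST of a nullable right-hand side, so two nullable alternatives also conflict).

FIRST sets of the non-terminals at (or reachable through a nullable prefix from) the front of some alternative:
  FIRST(C) = { 'y' }

Productions for P:
  P → (: FIRST = { '(' }
  P → ε: FIRST = { ε }
  P → y C: FIRST = { 'y' }
Productions for Y:
  Y → ε: FIRST = { ε }
  Y → C Y Y: FIRST = { 'y' }
C has only one production, so no FIRST/FIRST conflict is possible there.

All alternatives of each non-terminal have pairwise disjoint FIRST sets.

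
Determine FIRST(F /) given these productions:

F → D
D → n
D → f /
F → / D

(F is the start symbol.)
{ '/', 'f', 'n' }

FIRST sets of the non-terminals involved (from the grammar, by fixed-point iteration):
  FIRST(F) = { '/', 'f', 'n' }

To compute FIRST(F /), process the symbols left to right:
Symbol F is a non-terminal. Add FIRST(F) \ {ε} = { '/', 'f', 'n' }
F is not nullable (ε ∉ FIRST(F)), so stop here.
FIRST(F /) = { '/', 'f', 'n' }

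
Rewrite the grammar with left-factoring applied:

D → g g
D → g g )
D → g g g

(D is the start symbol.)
Left-factoring transforms A → αβ₁ | αβ₂ into A → αA' and A' → β₁ | β₂
(α is the longest common prefix among the alternatives). Repeat until
no nonterminal has two alternatives with a common prefix.

Round 1: D has alternatives sharing prefix 'g g'. Introduce D': D → g g D'
  Add: D' → ε
  Add: D' → )
  Add: D' → g

No remaining common prefixes — done.

Resulting grammar:
D → g g D'
D' → ε
D' → )
D' → g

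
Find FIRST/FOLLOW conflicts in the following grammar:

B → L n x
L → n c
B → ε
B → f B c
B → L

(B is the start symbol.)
Nullable non-terminals: B.
FIRST sets used below: FIRST(L) = { 'n' }

B: nullable alternative(s) B → ε; FOLLOW(B) = { $, 'c' }
  B → L n x: FIRST \ {ε} = { 'n' } — disjoint from FOLLOW(B)
  B → ε: FIRST \ {ε} = { } — this is the only nullable alternative, skip
  B → f B c: FIRST \ {ε} = { 'f' } — disjoint from FOLLOW(B)
  B → L: FIRST \ {ε} = { 'n' } — disjoint from FOLLOW(B)

L has no nullable alternative, so no FIRST/FOLLOW check is needed there.

No FIRST/FOLLOW conflicts found.

Answer: No FIRST/FOLLOW conflicts.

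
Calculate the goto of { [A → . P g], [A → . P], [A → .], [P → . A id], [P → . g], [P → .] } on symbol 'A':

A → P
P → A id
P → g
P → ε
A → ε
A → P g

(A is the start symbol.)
GOTO(I, 'A') = CLOSURE({ [A → αX.β] : [A → α.Xβ] ∈ I, X = 'A' })

Items with dot before 'A', with the dot advanced:
  [P → . A id] → [P → A . id]
Closure adds nothing (no advanced item has the dot before a non-terminal).

GOTO = { [P → A . id] }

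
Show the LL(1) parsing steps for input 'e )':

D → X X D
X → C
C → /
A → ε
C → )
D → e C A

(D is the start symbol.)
LL(1) parsing maintains a stack (initially the start symbol over $) and the input. At each step: if the stack top is a terminal, match it against the current input token; if it is a non-terminal N, replace it with the RHS of M[N, lookahead] (the unique production whose predict set contains the lookahead).

Stack is shown with the top on the left.

Stack    Input  Action
----------------------
D $      e ) $  output D → e C A
e C A $  e ) $  match 'e'
C A $    ) $    output C → )
) A $    ) $    match ')'
A $      $      output A → ε
$        $      accept

The string is accepted.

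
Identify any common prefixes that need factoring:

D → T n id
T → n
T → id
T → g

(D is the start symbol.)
No, left-factoring is not needed

Left-factoring is needed when two productions for the same non-terminal
share a common prefix on the right-hand side.

Productions for T:
  T → n
  T → id
  T → g

No common prefixes found.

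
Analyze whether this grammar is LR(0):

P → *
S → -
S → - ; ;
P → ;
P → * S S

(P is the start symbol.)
Augment with P' → P and build the canonical LR(0) collection (I0 = CLOSURE({[P' → . P]}), then GOTO on every symbol after a dot until no new states appear). It has 9 states:
  I0: { [P → . * S S], [P → . *], [P → . ;], [P' → . P] }  — shift
  I1: { [P → * . S S], [P → * .], [S → . - ; ;], [S → . -] }  — shift, reduce
  I2: { [P → ; .] }  — reduce
  I3: { [P' → P .] }  — accept
  I4: { [S → - . ; ;], [S → - .] }  — shift, reduce
  I5: { [P → * S . S], [S → . - ; ;], [S → . -] }  — shift
  I6: { [P → * S S .] }  — reduce
  I7: { [S → - ; . ;] }  — shift
  I8: { [S → - ; ; .] }  — reduce

Conflict in state I1:
  Shift-reduce conflict between [P → * .] and [S → . -]
So the grammar is NOT LR(0).

Answer: No. Shift-reduce conflict between [P → * .] and [S → . -]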